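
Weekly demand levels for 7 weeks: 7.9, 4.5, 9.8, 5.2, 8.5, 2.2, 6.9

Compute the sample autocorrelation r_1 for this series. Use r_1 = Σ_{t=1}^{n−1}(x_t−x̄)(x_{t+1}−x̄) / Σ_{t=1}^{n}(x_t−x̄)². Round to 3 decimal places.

-0.651

Mean x̄ = (7.9 + 4.5 + 9.8 + 5.2 + 8.5 + 2.2 + 6.9)/7 = 6.4286
Deviations from mean: 1.4714, -1.9286, 3.3714, -1.2286, 2.0714, -4.2286, 0.4714
Σ(x_t−x̄)(x_{t+1}−x̄) = (-2.8378) + (-6.5020) + (-4.1420) + (-2.5449) + (-8.7592) + (-1.9935) = -26.7794
Denominator Σ(x_t−x̄)² = 41.1543
r_1 = -26.7794 / 41.1543 = -0.651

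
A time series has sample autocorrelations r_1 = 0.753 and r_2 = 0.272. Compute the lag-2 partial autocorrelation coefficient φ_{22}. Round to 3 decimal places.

-0.681

φ_{22} = (r_2 − r_1²) / (1 − r_1²)
r_1² = (0.753)² = 0.567009
Numerator = 0.272 − 0.5670 = -0.2950; denominator = 1 − 0.5670 = 0.4330
φ_{22} = -0.2950 / 0.4330 = -0.681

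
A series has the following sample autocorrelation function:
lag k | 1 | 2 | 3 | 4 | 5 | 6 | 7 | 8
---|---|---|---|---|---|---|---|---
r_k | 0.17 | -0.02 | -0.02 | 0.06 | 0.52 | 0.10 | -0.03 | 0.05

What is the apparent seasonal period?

5

The largest autocorrelation is r_5 = 0.52; the remaining lags stay at or below 0.17.
The dominant spike at lag 5 indicates a seasonal period of 5.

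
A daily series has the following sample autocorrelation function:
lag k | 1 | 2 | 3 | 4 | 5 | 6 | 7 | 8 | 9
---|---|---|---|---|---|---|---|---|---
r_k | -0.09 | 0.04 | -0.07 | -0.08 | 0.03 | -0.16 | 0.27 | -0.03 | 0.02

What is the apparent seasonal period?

7

The largest autocorrelation is r_7 = 0.27; the remaining lags stay at or below 0.04.
The dominant spike at lag 7 indicates a seasonal period of 7.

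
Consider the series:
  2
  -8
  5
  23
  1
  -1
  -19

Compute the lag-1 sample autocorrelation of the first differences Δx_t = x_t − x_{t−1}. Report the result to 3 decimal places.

-0.150

First differences Δx: -10, 13, 18, -22, -2, -18
Mean of differences = -3.5000
Numerator Σ(Δx_t−Δx̄)(Δx_{t+1}−Δx̄) = -199.7500
Denominator Σ(Δx_t−Δx̄)² = 1331.5000
r_1(Δx) = -199.7500 / 1331.5000 = -0.150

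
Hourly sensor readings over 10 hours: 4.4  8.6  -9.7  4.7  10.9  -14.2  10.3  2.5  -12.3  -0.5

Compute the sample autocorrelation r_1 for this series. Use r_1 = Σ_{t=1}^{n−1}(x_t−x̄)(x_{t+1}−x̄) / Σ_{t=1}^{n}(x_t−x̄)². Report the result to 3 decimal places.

Mean x̄ = (4.4 + 8.6 − 9.7 + 4.7 + 10.9 − 14.2 + 10.3 + 2.5 − 12.3 − 0.5)/10 = 0.4700
Numerator Σ_{t=1}^{9}(x_t−x̄)(x_{t+1}−x̄) = -340.4269
Denominator Σ(x_t−x̄)² = 791.6210
r_1 = -340.4269 / 791.6210 = -0.430

-0.430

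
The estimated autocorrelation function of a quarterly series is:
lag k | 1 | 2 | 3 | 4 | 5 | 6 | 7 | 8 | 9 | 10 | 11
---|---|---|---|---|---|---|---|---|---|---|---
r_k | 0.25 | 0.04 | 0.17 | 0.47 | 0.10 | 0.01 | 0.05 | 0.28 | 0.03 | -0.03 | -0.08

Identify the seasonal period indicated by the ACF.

4

The largest autocorrelation is r_4 = 0.47, with a weaker echo at lag 8 (0.28); the remaining lags stay at or below 0.25. The elevated value at lag 1 (0.25), dropping to 0.04 at lag 2, reflects decaying short-term dependence rather than seasonality.
The dominant spike at lag 4 indicates a seasonal period of 4.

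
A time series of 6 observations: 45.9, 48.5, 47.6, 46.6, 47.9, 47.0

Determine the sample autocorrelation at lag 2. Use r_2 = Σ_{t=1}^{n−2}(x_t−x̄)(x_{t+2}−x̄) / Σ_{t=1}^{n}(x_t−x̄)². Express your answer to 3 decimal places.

Mean x̄ = (45.9 + 48.5 + 47.6 + 46.6 + 47.9 + 47.0)/6 = 47.2500
Deviations from mean: -1.3500, 1.2500, 0.3500, -0.6500, 0.6500, -0.2500
Σ(x_t−x̄)(x_{t+2}−x̄) = (-0.4725) + (-0.8125) + (0.2275) + (0.1625) = -0.8950
Denominator Σ(x_t−x̄)² = 4.4150
r_2 = -0.8950 / 4.4150 = -0.203

-0.203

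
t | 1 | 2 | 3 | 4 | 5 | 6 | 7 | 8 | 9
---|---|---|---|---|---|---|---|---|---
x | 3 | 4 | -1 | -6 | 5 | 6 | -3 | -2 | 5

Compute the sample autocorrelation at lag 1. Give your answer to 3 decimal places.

-0.089

Mean x̄ = (3 + 4 − 1 − 6 + 5 + 6 − 3 − 2 + 5)/9 = 1.2222
Numerator Σ_{t=1}^{8}(x_t−x̄)(x_{t+1}−x̄) = -13.1605
Denominator Σ(x_t−x̄)² = 147.5556
r_1 = -13.1605 / 147.5556 = -0.089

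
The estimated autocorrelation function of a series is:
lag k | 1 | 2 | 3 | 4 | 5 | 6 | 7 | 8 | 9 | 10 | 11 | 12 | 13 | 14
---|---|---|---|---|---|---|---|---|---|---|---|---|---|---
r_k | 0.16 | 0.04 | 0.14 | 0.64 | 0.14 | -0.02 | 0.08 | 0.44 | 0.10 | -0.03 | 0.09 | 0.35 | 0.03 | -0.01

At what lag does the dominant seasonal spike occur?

The largest autocorrelation is r_4 = 0.64, with weaker echoes at lags 8 (0.44) and 12 (0.35); the remaining lags stay at or below 0.16.
The dominant spike at lag 4 indicates a seasonal period of 4.

4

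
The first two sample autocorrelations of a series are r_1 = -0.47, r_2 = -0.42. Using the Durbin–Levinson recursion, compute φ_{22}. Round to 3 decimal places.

φ_{22} = (r_2 − r_1²) / (1 − r_1²)
r_1² = (-0.47)² = 0.2209
Numerator = -0.42 − 0.2209 = -0.6409; denominator = 1 − 0.2209 = 0.7791
φ_{22} = -0.6409 / 0.7791 = -0.823

-0.823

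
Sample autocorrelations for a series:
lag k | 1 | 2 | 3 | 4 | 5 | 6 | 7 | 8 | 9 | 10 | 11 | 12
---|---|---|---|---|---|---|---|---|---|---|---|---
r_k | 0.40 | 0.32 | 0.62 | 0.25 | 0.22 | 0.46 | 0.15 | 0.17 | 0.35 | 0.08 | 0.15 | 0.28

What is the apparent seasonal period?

The largest autocorrelation is r_3 = 0.62, with a weaker echo at lag 6 (0.46); the remaining lags stay at or below 0.40. The elevated value at lag 1 (0.40), dropping to 0.32 at lag 2, reflects decaying short-term dependence rather than seasonality.
The dominant spike at lag 3 indicates a seasonal period of 3.

3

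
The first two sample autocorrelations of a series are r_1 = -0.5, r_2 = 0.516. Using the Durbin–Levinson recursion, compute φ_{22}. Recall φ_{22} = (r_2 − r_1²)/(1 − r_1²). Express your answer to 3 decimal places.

0.355

φ_{22} = (r_2 − r_1²) / (1 − r_1²)
r_1² = (-0.5)² = 0.25
Numerator = 0.516 − 0.2500 = 0.2660; denominator = 1 − 0.2500 = 0.7500
φ_{22} = 0.2660 / 0.7500 = 0.355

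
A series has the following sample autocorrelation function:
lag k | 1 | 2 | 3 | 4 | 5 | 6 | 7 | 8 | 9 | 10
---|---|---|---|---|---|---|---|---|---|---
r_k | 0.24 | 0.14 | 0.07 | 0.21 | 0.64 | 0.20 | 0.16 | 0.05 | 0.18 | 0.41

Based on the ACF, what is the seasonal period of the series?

5

The largest autocorrelation is r_5 = 0.64, with a weaker echo at lag 10 (0.41); the remaining lags stay at or below 0.24.
The dominant spike at lag 5 indicates a seasonal period of 5.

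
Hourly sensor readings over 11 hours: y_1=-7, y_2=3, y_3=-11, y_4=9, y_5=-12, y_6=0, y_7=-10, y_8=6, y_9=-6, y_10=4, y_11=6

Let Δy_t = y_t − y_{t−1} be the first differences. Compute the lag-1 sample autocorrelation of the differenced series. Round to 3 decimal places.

First differences Δy: 10, -14, 20, -21, 12, -10, 16, -12, 10, 2
Mean of differences = 1.3000
Numerator Σ(Δy_t−Δȳ)(Δy_{t+1}−Δȳ) = -1666.9900
Denominator Σ(Δy_t−Δȳ)² = 1868.1000
r_1(Δy) = -1666.9900 / 1868.1000 = -0.892

-0.892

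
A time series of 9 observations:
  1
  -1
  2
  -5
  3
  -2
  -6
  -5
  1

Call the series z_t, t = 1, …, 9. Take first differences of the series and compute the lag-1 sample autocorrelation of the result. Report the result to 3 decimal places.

-0.495

First differences Δz: -2, 3, -7, 8, -5, -4, 1, 6
Mean of differences = 0.0000
Numerator Σ(Δz_t−Δz̄)(Δz_{t+1}−Δz̄) = -101.0000
Denominator Σ(Δz_t−Δz̄)² = 204.0000
r_1(Δz) = -101.0000 / 204.0000 = -0.495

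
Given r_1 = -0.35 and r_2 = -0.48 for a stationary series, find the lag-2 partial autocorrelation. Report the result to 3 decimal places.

φ_{22} = (r_2 − r_1²) / (1 − r_1²)
r_1² = (-0.35)² = 0.1225
Numerator = -0.48 − 0.1225 = -0.6025; denominator = 1 − 0.1225 = 0.8775
φ_{22} = -0.6025 / 0.8775 = -0.687

-0.687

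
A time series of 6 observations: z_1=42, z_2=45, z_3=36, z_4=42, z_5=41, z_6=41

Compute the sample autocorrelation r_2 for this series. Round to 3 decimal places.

-0.009

Mean z̄ = (42 + 45 + 36 + 42 + 41 + 41)/6 = 41.1667
Σ(z_t−z̄)(z_{t+2}−z̄) = (-4.3056) + (3.1944) + (0.8611) + (-0.1389) = -0.3889
Denominator Σ(z_t−z̄)² = 42.8333
r_2 = -0.3889 / 42.8333 = -0.009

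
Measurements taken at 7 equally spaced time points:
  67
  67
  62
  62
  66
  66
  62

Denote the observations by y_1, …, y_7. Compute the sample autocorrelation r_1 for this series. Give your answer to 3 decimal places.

Mean ȳ = (67 + 67 + 62 + 62 + 66 + 66 + 62)/7 = 64.5714
Σ(y_t−ȳ)(y_{t+1}−ȳ) = (5.8980) + (-6.2449) + (6.6122) + (-3.6735) + (2.0408) + (-3.6735) = 0.9592
Denominator Σ(y_t−ȳ)² = 35.7143
r_1 = 0.9592 / 35.7143 = 0.027

0.027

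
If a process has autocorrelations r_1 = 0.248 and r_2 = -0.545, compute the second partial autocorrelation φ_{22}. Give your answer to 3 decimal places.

-0.646

φ_{22} = (r_2 − r_1²) / (1 − r_1²)
r_1² = (0.248)² = 0.061504
Numerator = -0.545 − 0.0615 = -0.6065; denominator = 1 − 0.0615 = 0.9385
φ_{22} = -0.6065 / 0.9385 = -0.646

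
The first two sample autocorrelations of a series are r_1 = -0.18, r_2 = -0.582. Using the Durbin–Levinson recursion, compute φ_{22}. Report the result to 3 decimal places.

φ_{22} = (r_2 − r_1²) / (1 − r_1²)
r_1² = (-0.18)² = 0.0324
Numerator = -0.582 − 0.0324 = -0.6144; denominator = 1 − 0.0324 = 0.9676
φ_{22} = -0.6144 / 0.9676 = -0.635

-0.635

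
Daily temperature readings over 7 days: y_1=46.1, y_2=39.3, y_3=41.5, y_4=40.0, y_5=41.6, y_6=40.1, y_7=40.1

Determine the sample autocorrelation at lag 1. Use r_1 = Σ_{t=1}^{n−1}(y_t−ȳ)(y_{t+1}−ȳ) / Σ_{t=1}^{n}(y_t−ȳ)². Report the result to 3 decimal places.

Mean ȳ = (46.1 + 39.3 + 41.5 + 40.0 + 41.6 + 40.1 + 40.1)/7 = 41.2429
Σ(y_t−ȳ)(y_{t+1}−ȳ) = (-9.4367) + (-0.4996) + (-0.3196) + (-0.4439) + (-0.4082) + (1.3061) = -9.8018
Denominator Σ(y_t−ȳ)² = 31.7171
r_1 = -9.8018 / 31.7171 = -0.309

-0.309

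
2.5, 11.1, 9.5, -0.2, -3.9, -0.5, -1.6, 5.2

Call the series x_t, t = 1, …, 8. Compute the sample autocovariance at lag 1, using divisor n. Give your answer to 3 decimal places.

9.887

Mean x̄ = (2.5 + 11.1 + 9.5 − 0.2 − 3.9 − 0.5 − 1.6 + 5.2)/8 = 2.7625
Deviations: -0.2625, 8.3375, 6.7375, -2.9625, -6.6625, -3.2625, -4.3625, 2.4375
Σ_{t=1}^{7}(x_t−x̄)(x_{t+1}−x̄) = 79.0986
γ_1 = 79.0986 / 8 = 9.887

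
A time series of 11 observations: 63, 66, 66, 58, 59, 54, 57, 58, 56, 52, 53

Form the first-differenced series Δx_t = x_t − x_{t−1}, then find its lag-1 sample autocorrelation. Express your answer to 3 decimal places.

-0.317

First differences Δx: 3, 0, -8, 1, -5, 3, 1, -2, -4, 1
Mean of differences = -1.0000
Numerator Σ(Δx_t−Δx̄)(Δx_{t+1}−Δx̄) = -38.0000
Denominator Σ(Δx_t−Δx̄)² = 120.0000
r_1(Δx) = -38.0000 / 120.0000 = -0.317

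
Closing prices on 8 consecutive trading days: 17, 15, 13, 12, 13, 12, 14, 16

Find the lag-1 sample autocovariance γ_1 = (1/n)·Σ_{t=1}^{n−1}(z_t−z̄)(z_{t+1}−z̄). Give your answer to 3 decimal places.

Mean z̄ = (17 + 15 + 13 + 12 + 13 + 12 + 14 + 16)/8 = 14.0000
Deviations: 3.0000, 1.0000, -1.0000, -2.0000, -1.0000, -2.0000, 0.0000, 2.0000
Σ_{t=1}^{7}(z_t−z̄)(z_{t+1}−z̄) = 8.0000
γ_1 = 8.0000 / 8 = 1.000

1.000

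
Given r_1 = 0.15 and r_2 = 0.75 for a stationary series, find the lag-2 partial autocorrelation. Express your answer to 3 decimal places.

0.744

φ_{22} = (r_2 − r_1²) / (1 − r_1²)
r_1² = (0.15)² = 0.0225
Numerator = 0.75 − 0.0225 = 0.7275; denominator = 1 − 0.0225 = 0.9775
φ_{22} = 0.7275 / 0.9775 = 0.744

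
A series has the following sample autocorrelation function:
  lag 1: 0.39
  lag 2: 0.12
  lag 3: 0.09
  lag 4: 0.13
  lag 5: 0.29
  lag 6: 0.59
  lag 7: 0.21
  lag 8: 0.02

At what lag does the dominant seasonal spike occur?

6

The largest autocorrelation is r_6 = 0.59; the remaining lags stay at or below 0.39. The elevated value at lag 1 (0.39), dropping to 0.12 at lag 2, reflects decaying short-term dependence rather than seasonality.
The dominant spike at lag 6 indicates a seasonal period of 6.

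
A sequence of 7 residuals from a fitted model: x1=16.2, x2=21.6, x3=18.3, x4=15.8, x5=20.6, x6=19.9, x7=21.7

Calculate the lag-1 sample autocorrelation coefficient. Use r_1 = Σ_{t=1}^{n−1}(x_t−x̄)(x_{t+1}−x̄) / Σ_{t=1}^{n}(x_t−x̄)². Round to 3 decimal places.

Mean x̄ = (16.2 + 21.6 + 18.3 + 15.8 + 20.6 + 19.9 + 21.7)/7 = 19.1571
Deviations from mean: -2.9571, 2.4429, -0.8571, -3.3571, 1.4429, 0.7429, 2.5429
Σ(x_t−x̄)(x_{t+1}−x̄) = (-7.2239) + (-2.0939) + (2.8776) + (-4.8439) + (1.0718) + (1.8890) = -8.3233
Denominator Σ(x_t−x̄)² = 35.8171
r_1 = -8.3233 / 35.8171 = -0.232

-0.232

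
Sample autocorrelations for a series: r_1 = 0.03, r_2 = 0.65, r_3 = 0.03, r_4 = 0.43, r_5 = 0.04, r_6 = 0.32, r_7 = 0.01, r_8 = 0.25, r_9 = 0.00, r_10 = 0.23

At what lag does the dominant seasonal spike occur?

The largest autocorrelation is r_2 = 0.65, with weaker echoes at lags 4 (0.43), 6 (0.32), 8 (0.25) and 10 (0.23); the remaining lags stay at or below 0.04.
The dominant spike at lag 2 indicates a seasonal period of 2.

2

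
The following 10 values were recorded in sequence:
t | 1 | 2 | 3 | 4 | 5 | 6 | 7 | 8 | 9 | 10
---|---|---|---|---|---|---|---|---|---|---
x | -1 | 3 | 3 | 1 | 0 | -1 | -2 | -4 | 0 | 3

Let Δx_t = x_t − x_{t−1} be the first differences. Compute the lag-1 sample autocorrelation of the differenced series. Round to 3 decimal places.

First differences Δx: 4, 0, -2, -1, -1, -1, -2, 4, 3
Mean of differences = 0.4444
Numerator Σ(Δx_t−Δx̄)(Δx_{t+1}−Δx̄) = 11.1358
Denominator Σ(Δx_t−Δx̄)² = 50.2222
r_1(Δx) = 11.1358 / 50.2222 = 0.222

0.222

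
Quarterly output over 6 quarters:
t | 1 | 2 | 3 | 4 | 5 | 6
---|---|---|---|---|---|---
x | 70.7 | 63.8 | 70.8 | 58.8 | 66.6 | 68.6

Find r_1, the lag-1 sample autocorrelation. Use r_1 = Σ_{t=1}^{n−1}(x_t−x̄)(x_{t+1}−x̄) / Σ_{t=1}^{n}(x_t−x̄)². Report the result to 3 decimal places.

-0.526

Mean x̄ = (70.7 + 63.8 + 70.8 + 58.8 + 66.6 + 68.6)/6 = 66.5500
Deviations from mean: 4.1500, -2.7500, 4.2500, -7.7500, 0.0500, 2.0500
Numerator Σ_{t=1}^{5}(x_t−x̄)(x_{t+1}−x̄) = -56.3225
Denominator Σ(x_t−x̄)² = 107.1150
r_1 = -56.3225 / 107.1150 = -0.526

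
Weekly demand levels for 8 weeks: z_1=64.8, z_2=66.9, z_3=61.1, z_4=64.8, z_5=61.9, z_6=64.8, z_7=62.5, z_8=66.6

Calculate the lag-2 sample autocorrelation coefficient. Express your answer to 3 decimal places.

Mean z̄ = (64.8 + 66.9 + 61.1 + 64.8 + 61.9 + 64.8 + 62.5 + 66.6)/8 = 64.1750
Σ(z_t−z̄)(z_{t+2}−z̄) = (-1.9219) + (1.7031) + (6.9956) + (0.3906) + (3.8106) + (1.5156) = 12.4938
Denominator Σ(z_t−z̄)² = 31.9150
r_2 = 12.4938 / 31.9150 = 0.391

0.391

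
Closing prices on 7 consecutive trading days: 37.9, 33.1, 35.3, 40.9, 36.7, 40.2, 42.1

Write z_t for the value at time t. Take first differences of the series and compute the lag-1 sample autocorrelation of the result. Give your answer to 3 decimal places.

First differences Δz: -4.8, 2.2, 5.6, -4.2, 3.5, 1.9
Mean of differences = 0.7000
Numerator Σ(Δz_t−Δz̄)(Δz_{t+1}−Δz̄) = -35.2700
Denominator Σ(Δz_t−Δz̄)² = 89.8000
r_1(Δz) = -35.2700 / 89.8000 = -0.393

-0.393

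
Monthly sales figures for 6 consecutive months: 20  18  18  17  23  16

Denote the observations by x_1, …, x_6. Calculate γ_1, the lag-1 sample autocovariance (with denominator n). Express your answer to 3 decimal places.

-3.019

Mean x̄ = (20 + 18 + 18 + 17 + 23 + 16)/6 = 18.6667
Σ_{t=1}^{5}(x_t−x̄)(x_{t+1}−x̄) = -18.1111
γ_1 = -18.1111 / 6 = -3.019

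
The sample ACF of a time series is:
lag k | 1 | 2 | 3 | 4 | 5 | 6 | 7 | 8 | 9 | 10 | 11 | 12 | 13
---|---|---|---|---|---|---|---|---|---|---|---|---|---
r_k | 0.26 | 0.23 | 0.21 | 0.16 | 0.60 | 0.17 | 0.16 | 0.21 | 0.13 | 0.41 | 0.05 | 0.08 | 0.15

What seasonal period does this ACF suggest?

5

The largest autocorrelation is r_5 = 0.60, with a weaker echo at lag 10 (0.41); the remaining lags stay at or below 0.26. The elevated value at lag 1 (0.26), dropping to 0.23 at lag 2, reflects decaying short-term dependence rather than seasonality.
The dominant spike at lag 5 indicates a seasonal period of 5.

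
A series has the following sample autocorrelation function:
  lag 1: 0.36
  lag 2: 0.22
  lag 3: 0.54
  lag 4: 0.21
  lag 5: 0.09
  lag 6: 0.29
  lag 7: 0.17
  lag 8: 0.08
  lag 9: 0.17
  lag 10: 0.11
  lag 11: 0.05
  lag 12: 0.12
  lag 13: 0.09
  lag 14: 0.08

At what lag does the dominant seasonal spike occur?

3

The largest autocorrelation is r_3 = 0.54; the remaining lags stay at or below 0.36. The elevated value at lag 1 (0.36), dropping to 0.22 at lag 2, reflects decaying short-term dependence rather than seasonality.
The dominant spike at lag 3 indicates a seasonal period of 3.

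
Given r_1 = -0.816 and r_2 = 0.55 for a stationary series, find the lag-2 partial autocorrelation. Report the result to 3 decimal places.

φ_{22} = (r_2 − r_1²) / (1 − r_1²)
r_1² = (-0.816)² = 0.665856
Numerator = 0.55 − 0.6659 = -0.1159; denominator = 1 − 0.6659 = 0.3341
φ_{22} = -0.1159 / 0.3341 = -0.347

-0.347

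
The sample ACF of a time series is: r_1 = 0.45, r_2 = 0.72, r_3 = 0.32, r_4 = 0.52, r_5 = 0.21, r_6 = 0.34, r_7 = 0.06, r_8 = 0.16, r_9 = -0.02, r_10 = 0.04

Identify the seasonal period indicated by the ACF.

2

The largest autocorrelation is r_2 = 0.72, with a weaker echo at lag 4 (0.52); the remaining lags stay at or below 0.45.
The dominant spike at lag 2 indicates a seasonal period of 2.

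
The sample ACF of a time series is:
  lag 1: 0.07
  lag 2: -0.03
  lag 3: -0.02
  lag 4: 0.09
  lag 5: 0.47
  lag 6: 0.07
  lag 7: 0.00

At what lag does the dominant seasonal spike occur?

5

The largest autocorrelation is r_5 = 0.47; the remaining lags stay at or below 0.09.
The dominant spike at lag 5 indicates a seasonal period of 5.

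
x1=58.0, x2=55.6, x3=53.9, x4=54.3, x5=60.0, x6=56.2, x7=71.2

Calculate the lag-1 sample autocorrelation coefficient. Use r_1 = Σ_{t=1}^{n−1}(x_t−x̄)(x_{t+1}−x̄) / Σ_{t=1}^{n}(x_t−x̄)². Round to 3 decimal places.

Mean x̄ = (58.0 + 55.6 + 53.9 + 54.3 + 60.0 + 56.2 + 71.2)/7 = 58.4571
Deviations from mean: -0.4571, -2.8571, -4.5571, -4.1571, 1.5429, -2.2571, 12.7429
Σ(x_t−x̄)(x_{t+1}−x̄) = (1.3061) + (13.0204) + (18.9447) + (-6.4139) + (-3.4824) + (-28.7624) = -5.3876
Denominator Σ(x_t−x̄)² = 216.2771
r_1 = -5.3876 / 216.2771 = -0.025

-0.025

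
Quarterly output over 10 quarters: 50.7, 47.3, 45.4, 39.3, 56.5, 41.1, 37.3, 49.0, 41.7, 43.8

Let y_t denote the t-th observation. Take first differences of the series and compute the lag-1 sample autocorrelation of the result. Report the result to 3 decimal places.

First differences Δy: -3.4, -1.9, -6.1, 17.2, -15.4, -3.8, 11.7, -7.3, 2.1
Mean of differences = -0.7667
Numerator Σ(Δy_t−Δȳ)(Δy_{t+1}−Δȳ) = -443.3111
Denominator Σ(Δy_t−Δȳ)² = 789.1200
r_1(Δy) = -443.3111 / 789.1200 = -0.562

-0.562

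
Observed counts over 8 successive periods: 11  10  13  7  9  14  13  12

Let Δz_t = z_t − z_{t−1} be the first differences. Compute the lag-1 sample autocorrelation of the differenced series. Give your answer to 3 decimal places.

-0.357

First differences Δz: -1, 3, -6, 2, 5, -1, -1
Mean of differences = 0.1429
Numerator Σ(Δz_t−Δz̄)(Δz_{t+1}−Δz̄) = -27.4490
Denominator Σ(Δz_t−Δz̄)² = 76.8571
r_1(Δz) = -27.4490 / 76.8571 = -0.357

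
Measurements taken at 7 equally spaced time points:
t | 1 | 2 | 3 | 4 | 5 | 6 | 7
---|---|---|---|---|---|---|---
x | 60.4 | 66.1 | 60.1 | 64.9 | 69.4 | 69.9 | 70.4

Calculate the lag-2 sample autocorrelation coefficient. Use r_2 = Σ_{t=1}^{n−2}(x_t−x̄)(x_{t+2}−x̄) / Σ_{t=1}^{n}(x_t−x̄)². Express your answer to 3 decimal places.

Mean x̄ = (60.4 + 66.1 + 60.1 + 64.9 + 69.4 + 69.9 + 70.4)/7 = 65.8857
Σ(x_t−x̄)(x_{t+2}−x̄) = (31.7388) + (-0.2112) + (-20.3327) + (-3.9569) + (15.8645) = 23.1024
Denominator Σ(x_t−x̄)² = 113.4286
r_2 = 23.1024 / 113.4286 = 0.204

0.204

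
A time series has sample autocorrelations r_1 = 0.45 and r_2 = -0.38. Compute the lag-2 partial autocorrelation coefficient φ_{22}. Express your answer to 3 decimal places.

φ_{22} = (r_2 − r_1²) / (1 − r_1²)
r_1² = (0.45)² = 0.2025
Numerator = -0.38 − 0.2025 = -0.5825; denominator = 1 − 0.2025 = 0.7975
φ_{22} = -0.5825 / 0.7975 = -0.730

-0.730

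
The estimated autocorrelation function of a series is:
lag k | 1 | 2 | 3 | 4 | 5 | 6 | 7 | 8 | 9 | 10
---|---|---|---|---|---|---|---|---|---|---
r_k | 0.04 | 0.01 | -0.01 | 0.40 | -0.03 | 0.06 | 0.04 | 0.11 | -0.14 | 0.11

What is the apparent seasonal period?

The largest autocorrelation is r_4 = 0.40; the remaining lags stay at or below 0.11.
The dominant spike at lag 4 indicates a seasonal period of 4.

4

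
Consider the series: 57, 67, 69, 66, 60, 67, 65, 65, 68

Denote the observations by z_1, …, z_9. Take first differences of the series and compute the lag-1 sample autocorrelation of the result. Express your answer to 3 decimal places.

First differences Δz: 10, 2, -3, -6, 7, -2, 0, 3
Mean of differences = 1.3750
Numerator Σ(Δz_t−Δz̄)(Δz_{t+1}−Δz̄) = -23.1406
Denominator Σ(Δz_t−Δz̄)² = 195.8750
r_1(Δz) = -23.1406 / 195.8750 = -0.118

-0.118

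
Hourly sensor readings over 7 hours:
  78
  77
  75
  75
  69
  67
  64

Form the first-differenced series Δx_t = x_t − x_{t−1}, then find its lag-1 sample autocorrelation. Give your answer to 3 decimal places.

First differences Δx: -1, -2, 0, -6, -2, -3
Mean of differences = -2.3333
Numerator Σ(Δx_t−Δx̄)(Δx_{t+1}−Δx̄) = -8.7778
Denominator Σ(Δx_t−Δx̄)² = 21.3333
r_1(Δx) = -8.7778 / 21.3333 = -0.411

-0.411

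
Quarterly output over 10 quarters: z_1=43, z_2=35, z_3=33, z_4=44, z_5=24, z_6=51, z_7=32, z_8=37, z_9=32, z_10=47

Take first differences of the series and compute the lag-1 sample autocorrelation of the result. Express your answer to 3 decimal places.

First differences Δz: -8, -2, 11, -20, 27, -19, 5, -5, 15
Mean of differences = 0.4444
Numerator Σ(Δz_t−Δz̄)(Δz_{t+1}−Δz̄) = -1472.8642
Denominator Σ(Δz_t−Δz̄)² = 1952.2222
r_1(Δz) = -1472.8642 / 1952.2222 = -0.754

-0.754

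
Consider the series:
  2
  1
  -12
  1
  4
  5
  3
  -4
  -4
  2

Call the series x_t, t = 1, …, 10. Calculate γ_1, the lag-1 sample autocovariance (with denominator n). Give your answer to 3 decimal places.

1.176

Mean x̄ = (2 + 1 − 12 + 1 + 4 + 5 + 3 − 4 − 4 + 2)/10 = -0.2000
Σ_{t=1}^{9}(x_t−x̄)(x_{t+1}−x̄) = 11.7600
γ_1 = 11.7600 / 10 = 1.176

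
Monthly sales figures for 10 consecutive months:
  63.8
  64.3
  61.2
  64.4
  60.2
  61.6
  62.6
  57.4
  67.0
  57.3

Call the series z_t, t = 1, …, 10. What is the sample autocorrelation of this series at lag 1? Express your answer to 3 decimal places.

-0.606

Mean z̄ = (63.8 + 64.3 + 61.2 + 64.4 + 60.2 + 61.6 + 62.6 + 57.4 + 67.0 + 57.3)/10 = 61.9800
Numerator Σ_{t=1}^{9}(z_t−z̄)(z_{t+1}−z̄) = -52.6664
Denominator Σ(z_t−z̄)² = 86.9360
r_1 = -52.6664 / 86.9360 = -0.606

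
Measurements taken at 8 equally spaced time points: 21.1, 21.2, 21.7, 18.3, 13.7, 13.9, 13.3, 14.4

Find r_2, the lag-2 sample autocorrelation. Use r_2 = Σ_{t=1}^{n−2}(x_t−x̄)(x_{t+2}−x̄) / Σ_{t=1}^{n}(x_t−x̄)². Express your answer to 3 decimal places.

0.258

Mean x̄ = (21.1 + 21.2 + 21.7 + 18.3 + 13.7 + 13.9 + 13.3 + 14.4)/8 = 17.2000
Σ(x_t−x̄)(x_{t+2}−x̄) = (17.5500) + (4.4000) + (-15.7500) + (-3.6300) + (13.6500) + (9.2400) = 25.4600
Denominator Σ(x_t−x̄)² = 98.8600
r_2 = 25.4600 / 98.8600 = 0.258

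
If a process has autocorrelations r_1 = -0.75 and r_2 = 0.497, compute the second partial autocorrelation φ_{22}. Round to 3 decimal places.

φ_{22} = (r_2 − r_1²) / (1 − r_1²)
r_1² = (-0.75)² = 0.5625
Numerator = 0.497 − 0.5625 = -0.0655; denominator = 1 − 0.5625 = 0.4375
φ_{22} = -0.0655 / 0.4375 = -0.150

-0.150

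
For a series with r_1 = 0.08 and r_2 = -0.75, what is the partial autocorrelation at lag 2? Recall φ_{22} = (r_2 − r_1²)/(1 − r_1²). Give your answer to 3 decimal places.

-0.761

φ_{22} = (r_2 − r_1²) / (1 − r_1²)
r_1² = (0.08)² = 0.0064
Numerator = -0.75 − 0.0064 = -0.7564; denominator = 1 − 0.0064 = 0.9936
φ_{22} = -0.7564 / 0.9936 = -0.761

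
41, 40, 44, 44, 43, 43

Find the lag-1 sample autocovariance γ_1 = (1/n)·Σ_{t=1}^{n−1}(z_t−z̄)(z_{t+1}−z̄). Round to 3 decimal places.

0.542

Mean z̄ = (41 + 40 + 44 + 44 + 43 + 43)/6 = 42.5000
Σ_{t=1}^{5}(z_t−z̄)(z_{t+1}−z̄) = 3.2500
γ_1 = 3.2500 / 6 = 0.542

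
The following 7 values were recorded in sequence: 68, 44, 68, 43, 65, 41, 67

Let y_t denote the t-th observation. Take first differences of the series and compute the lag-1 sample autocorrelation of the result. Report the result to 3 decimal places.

First differences Δy: -24, 24, -25, 22, -24, 26
Mean of differences = -0.1667
Numerator Σ(Δy_t−Δȳ)(Δy_{t+1}−Δȳ) = -2878.5278
Denominator Σ(Δy_t−Δȳ)² = 3512.8333
r_1(Δy) = -2878.5278 / 3512.8333 = -0.819

-0.819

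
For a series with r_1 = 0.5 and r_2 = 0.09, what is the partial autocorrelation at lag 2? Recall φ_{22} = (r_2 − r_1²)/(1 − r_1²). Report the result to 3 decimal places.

φ_{22} = (r_2 − r_1²) / (1 − r_1²)
r_1² = (0.5)² = 0.25
Numerator = 0.09 − 0.2500 = -0.1600; denominator = 1 − 0.2500 = 0.7500
φ_{22} = -0.1600 / 0.7500 = -0.213

-0.213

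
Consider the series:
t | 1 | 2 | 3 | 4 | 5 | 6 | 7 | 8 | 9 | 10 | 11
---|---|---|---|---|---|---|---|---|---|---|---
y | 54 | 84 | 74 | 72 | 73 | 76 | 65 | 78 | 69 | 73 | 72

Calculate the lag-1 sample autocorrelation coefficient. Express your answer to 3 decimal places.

Mean ȳ = (54 + 84 + 74 + 72 + 73 + 76 + 65 + 78 + 69 + 73 + 72)/11 = 71.8182
Numerator Σ_{t=1}^{10}(y_t−ȳ)(y_{t+1}−ȳ) = -276.1240
Denominator Σ(y_t−ȳ)² = 583.6364
r_1 = -276.1240 / 583.6364 = -0.473

-0.473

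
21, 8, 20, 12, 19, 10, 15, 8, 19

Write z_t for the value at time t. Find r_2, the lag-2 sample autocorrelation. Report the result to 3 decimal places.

Mean z̄ = (21 + 8 + 20 + 12 + 19 + 10 + 15 + 8 + 19)/9 = 14.6667
Σ(z_t−z̄)(z_{t+2}−z̄) = (33.7778) + (17.7778) + (23.1111) + (12.4444) + (1.4444) + (31.1111) + (1.4444) = 121.1111
Denominator Σ(z_t−z̄)² = 224.0000
r_2 = 121.1111 / 224.0000 = 0.541

0.541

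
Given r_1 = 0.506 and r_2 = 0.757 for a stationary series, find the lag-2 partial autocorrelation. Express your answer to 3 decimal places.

0.673

φ_{22} = (r_2 − r_1²) / (1 − r_1²)
r_1² = (0.506)² = 0.256036
Numerator = 0.757 − 0.2560 = 0.5010; denominator = 1 − 0.2560 = 0.7440
φ_{22} = 0.5010 / 0.7440 = 0.673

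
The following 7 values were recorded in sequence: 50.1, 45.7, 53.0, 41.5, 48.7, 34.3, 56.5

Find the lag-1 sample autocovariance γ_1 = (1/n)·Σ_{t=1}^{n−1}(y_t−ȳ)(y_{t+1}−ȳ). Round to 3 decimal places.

Mean ȳ = (50.1 + 45.7 + 53.0 + 41.5 + 48.7 + 34.3 + 56.5)/7 = 47.1143
Σ_{t=1}^{6}(y_t−ȳ)(y_{t+1}−ȳ) = -195.0845
γ_1 = -195.0845 / 7 = -27.869

-27.869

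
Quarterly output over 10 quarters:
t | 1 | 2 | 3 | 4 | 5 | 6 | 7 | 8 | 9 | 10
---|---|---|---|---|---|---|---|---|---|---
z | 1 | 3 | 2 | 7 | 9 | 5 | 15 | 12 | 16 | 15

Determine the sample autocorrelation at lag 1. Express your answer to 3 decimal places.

Mean z̄ = (1 + 3 + 2 + 7 + 9 + 5 + 15 + 12 + 16 + 15)/10 = 8.5000
Numerator Σ_{t=1}^{9}(z_t−z̄)(z_{t+1}−z̄) = 159.2500
Denominator Σ(z_t−z̄)² = 296.5000
r_1 = 159.2500 / 296.5000 = 0.537

0.537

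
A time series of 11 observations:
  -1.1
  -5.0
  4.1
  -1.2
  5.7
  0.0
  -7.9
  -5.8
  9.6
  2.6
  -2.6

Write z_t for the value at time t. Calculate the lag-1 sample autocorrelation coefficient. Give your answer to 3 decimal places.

Mean z̄ = (-1.1 − 5.0 + 4.1 − 1.2 + 5.7 + 0.0 − 7.9 − 5.8 + 9.6 + 2.6 − 2.6)/11 = -0.1455
Numerator Σ_{t=1}^{10}(z_t−z̄)(z_{t+1}−z̄) = -18.1357
Denominator Σ(z_t−z̄)² = 278.4473
r_1 = -18.1357 / 278.4473 = -0.065

-0.065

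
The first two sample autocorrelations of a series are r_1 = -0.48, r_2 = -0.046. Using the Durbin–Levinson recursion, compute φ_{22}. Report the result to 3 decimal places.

-0.359

φ_{22} = (r_2 − r_1²) / (1 − r_1²)
r_1² = (-0.48)² = 0.2304
Numerator = -0.046 − 0.2304 = -0.2764; denominator = 1 − 0.2304 = 0.7696
φ_{22} = -0.2764 / 0.7696 = -0.359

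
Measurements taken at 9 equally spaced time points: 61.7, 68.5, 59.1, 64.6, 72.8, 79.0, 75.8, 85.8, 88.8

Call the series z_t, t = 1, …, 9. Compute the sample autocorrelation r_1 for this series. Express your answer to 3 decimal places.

0.558

Mean z̄ = (61.7 + 68.5 + 59.1 + 64.6 + 72.8 + 79.0 + 75.8 + 85.8 + 88.8)/9 = 72.9000
Numerator Σ_{t=1}^{8}(z_t−z̄)(z_{t+1}−z̄) = 484.9700
Denominator Σ(z_t−z̄)² = 868.9800
r_1 = 484.9700 / 868.9800 = 0.558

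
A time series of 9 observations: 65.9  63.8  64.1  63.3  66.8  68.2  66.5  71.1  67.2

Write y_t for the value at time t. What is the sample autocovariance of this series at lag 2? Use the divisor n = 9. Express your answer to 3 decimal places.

1.226

Mean ȳ = (65.9 + 63.8 + 64.1 + 63.3 + 66.8 + 68.2 + 66.5 + 71.1 + 67.2)/9 = 66.3222
Σ_{t=1}^{7}(y_t−ȳ)(y_{t+2}−ȳ) = 11.0368
γ_2 = 11.0368 / 9 = 1.226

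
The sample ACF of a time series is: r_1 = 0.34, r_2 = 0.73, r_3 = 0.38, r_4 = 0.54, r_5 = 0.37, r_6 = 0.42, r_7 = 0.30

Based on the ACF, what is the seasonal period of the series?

The largest autocorrelation is r_2 = 0.73, with weaker echoes at lags 4 (0.54) and 6 (0.42); the remaining lags stay at or below 0.38.
The dominant spike at lag 2 indicates a seasonal period of 2.

2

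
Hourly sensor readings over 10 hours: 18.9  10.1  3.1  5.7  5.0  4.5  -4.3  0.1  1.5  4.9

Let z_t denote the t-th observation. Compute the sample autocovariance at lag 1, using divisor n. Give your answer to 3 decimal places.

12.687

Mean z̄ = (18.9 + 10.1 + 3.1 + 5.7 + 5.0 + 4.5 − 4.3 + 0.1 + 1.5 + 4.9)/10 = 4.9500
Σ_{t=1}^{9}(z_t−z̄)(z_{t+1}−z̄) = 126.8725
γ_1 = 126.8725 / 10 = 12.687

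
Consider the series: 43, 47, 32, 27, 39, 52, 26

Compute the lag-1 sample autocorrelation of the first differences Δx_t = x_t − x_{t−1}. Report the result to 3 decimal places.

First differences Δx: 4, -15, -5, 12, 13, -26
Mean of differences = -2.8333
Numerator Σ(Δx_t−Δx̄)(Δx_{t+1}−Δx̄) = -220.8611
Denominator Σ(Δx_t−Δx̄)² = 1206.8333
r_1(Δx) = -220.8611 / 1206.8333 = -0.183

-0.183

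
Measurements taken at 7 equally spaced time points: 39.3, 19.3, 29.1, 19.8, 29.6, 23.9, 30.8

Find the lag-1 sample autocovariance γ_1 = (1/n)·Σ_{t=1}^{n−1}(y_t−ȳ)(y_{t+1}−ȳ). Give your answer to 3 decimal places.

Mean ȳ = (39.3 + 19.3 + 29.1 + 19.8 + 29.6 + 23.9 + 30.8)/7 = 27.4000
Deviations: 11.9000, -8.1000, 1.7000, -7.6000, 2.2000, -3.5000, 3.4000
Σ_{t=1}^{6}(y_t−ȳ)(y_{t+1}−ȳ) = -159.4000
γ_1 = -159.4000 / 7 = -22.771

-22.771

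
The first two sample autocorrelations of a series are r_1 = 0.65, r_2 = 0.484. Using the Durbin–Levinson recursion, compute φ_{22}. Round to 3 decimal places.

φ_{22} = (r_2 − r_1²) / (1 − r_1²)
r_1² = (0.65)² = 0.4225
Numerator = 0.484 − 0.4225 = 0.0615; denominator = 1 − 0.4225 = 0.5775
φ_{22} = 0.0615 / 0.5775 = 0.106

0.106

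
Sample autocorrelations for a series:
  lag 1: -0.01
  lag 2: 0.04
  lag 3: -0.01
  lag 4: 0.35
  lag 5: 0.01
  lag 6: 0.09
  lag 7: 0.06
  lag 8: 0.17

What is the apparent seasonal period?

The largest autocorrelation is r_4 = 0.35, with a weaker echo at lag 8 (0.17); the remaining lags stay at or below 0.09.
The dominant spike at lag 4 indicates a seasonal period of 4.

4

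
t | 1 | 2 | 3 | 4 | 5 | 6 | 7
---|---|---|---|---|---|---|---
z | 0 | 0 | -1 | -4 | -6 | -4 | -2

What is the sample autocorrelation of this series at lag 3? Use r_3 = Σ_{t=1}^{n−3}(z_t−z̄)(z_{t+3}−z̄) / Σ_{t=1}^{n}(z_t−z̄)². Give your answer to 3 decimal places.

Mean z̄ = (0 + 0 − 1 − 4 − 6 − 4 − 2)/7 = -2.4286
Deviations from mean: 2.4286, 2.4286, 1.4286, -1.5714, -3.5714, -1.5714, 0.4286
Σ(z_t−z̄)(z_{t+3}−z̄) = (-3.8163) + (-8.6735) + (-2.2449) + (-0.6735) = -15.4082
Denominator Σ(z_t−z̄)² = 31.7143
r_3 = -15.4082 / 31.7143 = -0.486

-0.486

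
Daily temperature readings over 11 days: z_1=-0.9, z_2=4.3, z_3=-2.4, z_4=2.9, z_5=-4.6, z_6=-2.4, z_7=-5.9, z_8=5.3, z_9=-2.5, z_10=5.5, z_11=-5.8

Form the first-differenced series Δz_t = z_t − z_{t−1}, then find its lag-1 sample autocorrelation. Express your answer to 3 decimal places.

First differences Δz: 5.2, -6.7, 5.3, -7.5, 2.2, -3.5, 11.2, -7.8, 8.0, -11.3
Mean of differences = -0.4900
Numerator Σ(Δz_t−Δz̄)(Δz_{t+1}−Δz̄) = -413.3121
Denominator Σ(Δz_t−Δz̄)² = 548.9290
r_1(Δz) = -413.3121 / 548.9290 = -0.753

-0.753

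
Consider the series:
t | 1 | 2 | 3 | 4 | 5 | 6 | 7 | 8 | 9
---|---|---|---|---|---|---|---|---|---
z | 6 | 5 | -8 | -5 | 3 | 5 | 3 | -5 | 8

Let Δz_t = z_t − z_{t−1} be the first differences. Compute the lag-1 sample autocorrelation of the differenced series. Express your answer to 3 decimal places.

-0.156

First differences Δz: -1, -13, 3, 8, 2, -2, -8, 13
Mean of differences = 0.2500
Numerator Σ(Δz_t−Δz̄)(Δz_{t+1}−Δz̄) = -75.5625
Denominator Σ(Δz_t−Δz̄)² = 483.5000
r_1(Δz) = -75.5625 / 483.5000 = -0.156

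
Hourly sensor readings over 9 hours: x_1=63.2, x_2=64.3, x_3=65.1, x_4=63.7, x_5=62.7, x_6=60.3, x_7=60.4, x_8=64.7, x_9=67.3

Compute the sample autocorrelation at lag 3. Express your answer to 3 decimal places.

-0.491

Mean x̄ = (63.2 + 64.3 + 65.1 + 63.7 + 62.7 + 60.3 + 60.4 + 64.7 + 67.3)/9 = 63.5222
Σ(x_t−x̄)(x_{t+3}−x̄) = (-0.0573) + (-0.6395) + (-5.0840) + (-0.5551) + (-0.9684) + (-12.1728) = -19.4770
Denominator Σ(x_t−x̄)² = 39.6956
r_3 = -19.4770 / 39.6956 = -0.491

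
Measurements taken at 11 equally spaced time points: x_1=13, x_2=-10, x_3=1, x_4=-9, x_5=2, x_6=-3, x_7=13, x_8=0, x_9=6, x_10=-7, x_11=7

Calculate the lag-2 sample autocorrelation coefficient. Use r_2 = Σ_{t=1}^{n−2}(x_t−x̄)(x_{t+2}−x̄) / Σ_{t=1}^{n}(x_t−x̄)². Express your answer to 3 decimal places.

0.404

Mean x̄ = (13 − 10 + 1 − 9 + 2 − 3 + 13 + 0 + 6 − 7 + 7)/11 = 1.1818
Numerator Σ_{t=1}^{9}(x_t−x̄)(x_{t+2}−x̄) = 263.3884
Denominator Σ(x_t−x̄)² = 651.6364
r_2 = 263.3884 / 651.6364 = 0.404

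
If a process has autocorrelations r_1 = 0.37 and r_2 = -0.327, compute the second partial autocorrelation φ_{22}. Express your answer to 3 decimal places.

φ_{22} = (r_2 − r_1²) / (1 − r_1²)
r_1² = (0.37)² = 0.1369
Numerator = -0.327 − 0.1369 = -0.4639; denominator = 1 − 0.1369 = 0.8631
φ_{22} = -0.4639 / 0.8631 = -0.537

-0.537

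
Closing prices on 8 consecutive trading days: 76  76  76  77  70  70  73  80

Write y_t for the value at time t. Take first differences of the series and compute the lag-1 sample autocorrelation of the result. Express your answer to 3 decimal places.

0.146

First differences Δy: 0, 0, 1, -7, 0, 3, 7
Mean of differences = 0.5714
Numerator Σ(Δy_t−Δȳ)(Δy_{t+1}−Δȳ) = 15.3878
Denominator Σ(Δy_t−Δȳ)² = 105.7143
r_1(Δy) = 15.3878 / 105.7143 = 0.146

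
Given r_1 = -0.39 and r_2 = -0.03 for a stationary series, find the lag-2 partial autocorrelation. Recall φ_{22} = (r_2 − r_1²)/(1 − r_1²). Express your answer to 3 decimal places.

-0.215

φ_{22} = (r_2 − r_1²) / (1 − r_1²)
r_1² = (-0.39)² = 0.1521
Numerator = -0.03 − 0.1521 = -0.1821; denominator = 1 − 0.1521 = 0.8479
φ_{22} = -0.1821 / 0.8479 = -0.215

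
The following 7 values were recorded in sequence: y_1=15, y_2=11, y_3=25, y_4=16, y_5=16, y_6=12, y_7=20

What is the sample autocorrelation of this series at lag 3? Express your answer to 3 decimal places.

-0.265

Mean ȳ = (15 + 11 + 25 + 16 + 16 + 12 + 20)/7 = 16.4286
Deviations from mean: -1.4286, -5.4286, 8.5714, -0.4286, -0.4286, -4.4286, 3.5714
Σ(y_t−ȳ)(y_{t+3}−ȳ) = (0.6122) + (2.3265) + (-37.9592) + (-1.5306) = -36.5510
Denominator Σ(y_t−ȳ)² = 137.7143
r_3 = -36.5510 / 137.7143 = -0.265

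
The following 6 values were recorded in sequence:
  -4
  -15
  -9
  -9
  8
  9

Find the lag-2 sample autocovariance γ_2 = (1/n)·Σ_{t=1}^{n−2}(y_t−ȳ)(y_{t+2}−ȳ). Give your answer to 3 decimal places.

-10.704

Mean ȳ = (-4 − 15 − 9 − 9 + 8 + 9)/6 = -3.3333
Deviations: -0.6667, -11.6667, -5.6667, -5.6667, 11.3333, 12.3333
Σ_{t=1}^{4}(y_t−ȳ)(y_{t+2}−ȳ) = -64.2222
γ_2 = -64.2222 / 6 = -10.704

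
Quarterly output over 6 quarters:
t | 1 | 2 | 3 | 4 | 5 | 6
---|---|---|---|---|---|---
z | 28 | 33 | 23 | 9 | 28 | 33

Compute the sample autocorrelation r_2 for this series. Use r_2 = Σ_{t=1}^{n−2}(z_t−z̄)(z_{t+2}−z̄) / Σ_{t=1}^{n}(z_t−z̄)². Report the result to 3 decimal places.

Mean z̄ = (28 + 33 + 23 + 9 + 28 + 33)/6 = 25.6667
Deviations from mean: 2.3333, 7.3333, -2.6667, -16.6667, 2.3333, 7.3333
Σ(z_t−z̄)(z_{t+2}−z̄) = (-6.2222) + (-122.2222) + (-6.2222) + (-122.2222) = -256.8889
Denominator Σ(z_t−z̄)² = 403.3333
r_2 = -256.8889 / 403.3333 = -0.637

-0.637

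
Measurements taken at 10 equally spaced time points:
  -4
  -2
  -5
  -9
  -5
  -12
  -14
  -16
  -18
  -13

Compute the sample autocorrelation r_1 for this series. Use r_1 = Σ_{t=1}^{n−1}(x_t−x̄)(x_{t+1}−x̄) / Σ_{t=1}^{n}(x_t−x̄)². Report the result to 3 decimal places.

Mean x̄ = (-4 − 2 − 5 − 9 − 5 − 12 − 14 − 16 − 18 − 13)/10 = -9.8000
Numerator Σ_{t=1}^{9}(x_t−x̄)(x_{t+1}−x̄) = 192.1600
Denominator Σ(x_t−x̄)² = 279.6000
r_1 = 192.1600 / 279.6000 = 0.687

0.687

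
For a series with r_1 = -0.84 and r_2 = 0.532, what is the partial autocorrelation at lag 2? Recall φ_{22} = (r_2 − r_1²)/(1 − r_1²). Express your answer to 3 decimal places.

φ_{22} = (r_2 − r_1²) / (1 − r_1²)
r_1² = (-0.84)² = 0.7056
Numerator = 0.532 − 0.7056 = -0.1736; denominator = 1 − 0.7056 = 0.2944
φ_{22} = -0.1736 / 0.2944 = -0.590

-0.590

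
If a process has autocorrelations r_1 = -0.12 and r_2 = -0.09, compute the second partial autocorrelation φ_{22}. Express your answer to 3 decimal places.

-0.106

φ_{22} = (r_2 − r_1²) / (1 − r_1²)
r_1² = (-0.12)² = 0.0144
Numerator = -0.09 − 0.0144 = -0.1044; denominator = 1 − 0.0144 = 0.9856
φ_{22} = -0.1044 / 0.9856 = -0.106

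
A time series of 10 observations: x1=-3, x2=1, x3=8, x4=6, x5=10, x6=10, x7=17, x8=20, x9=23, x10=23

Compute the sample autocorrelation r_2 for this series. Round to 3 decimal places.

0.357

Mean x̄ = (-3 + 1 + 8 + 6 + 10 + 10 + 17 + 20 + 23 + 23)/10 = 11.5000
Numerator Σ_{t=1}^{8}(x_t−x̄)(x_{t+2}−x̄) = 262.0000
Denominator Σ(x_t−x̄)² = 734.5000
r_2 = 262.0000 / 734.5000 = 0.357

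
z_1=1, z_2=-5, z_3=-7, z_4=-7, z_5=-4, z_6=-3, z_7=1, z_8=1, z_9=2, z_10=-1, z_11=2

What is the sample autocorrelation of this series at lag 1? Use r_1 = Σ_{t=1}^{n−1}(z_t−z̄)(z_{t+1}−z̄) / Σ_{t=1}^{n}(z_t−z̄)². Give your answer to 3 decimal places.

0.565

Mean z̄ = (1 − 5 − 7 − 7 − 4 − 3 + 1 + 1 + 2 − 1 + 2)/11 = -1.8182
Numerator Σ_{t=1}^{10}(z_t−z̄)(z_{t+1}−z̄) = 69.8760
Denominator Σ(z_t−z̄)² = 123.6364
r_1 = 69.8760 / 123.6364 = 0.565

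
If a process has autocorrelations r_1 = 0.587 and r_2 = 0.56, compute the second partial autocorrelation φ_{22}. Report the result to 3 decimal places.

0.329

φ_{22} = (r_2 − r_1²) / (1 − r_1²)
r_1² = (0.587)² = 0.344569
Numerator = 0.56 − 0.3446 = 0.2154; denominator = 1 − 0.3446 = 0.6554
φ_{22} = 0.2154 / 0.6554 = 0.329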